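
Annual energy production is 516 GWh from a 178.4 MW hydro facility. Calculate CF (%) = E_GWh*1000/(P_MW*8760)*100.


CF = 516 * 1000 / (178.4 * 8760) * 100 = 33.0180 %


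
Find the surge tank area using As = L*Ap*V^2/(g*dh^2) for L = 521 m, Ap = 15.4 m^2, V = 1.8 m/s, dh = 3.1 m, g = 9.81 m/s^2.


As = 521 * 15.4 * 1.8^2 / (9.81 * 3.1^2) = 275.7472 m^2


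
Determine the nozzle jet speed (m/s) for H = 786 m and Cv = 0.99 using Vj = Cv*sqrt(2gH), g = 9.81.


Vj = 0.99 * sqrt(2*9.81*786) = 122.9408 m/s


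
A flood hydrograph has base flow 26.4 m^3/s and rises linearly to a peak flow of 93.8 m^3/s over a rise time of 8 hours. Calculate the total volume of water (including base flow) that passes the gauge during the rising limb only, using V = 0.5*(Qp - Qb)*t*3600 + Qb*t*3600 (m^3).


V = 0.5*(93.8 - 26.4)*8*3600 + 26.4*8*3600 = 1.7309e+06 m^3


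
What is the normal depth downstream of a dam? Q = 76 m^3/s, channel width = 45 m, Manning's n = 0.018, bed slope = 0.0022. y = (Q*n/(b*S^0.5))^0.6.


y = (76 * 0.018 / (45 * 0.0022^0.5))^0.6 = 0.7709 m


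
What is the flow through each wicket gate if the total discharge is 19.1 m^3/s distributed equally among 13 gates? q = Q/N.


q = 19.1 / 13 = 1.4692 m^3/s


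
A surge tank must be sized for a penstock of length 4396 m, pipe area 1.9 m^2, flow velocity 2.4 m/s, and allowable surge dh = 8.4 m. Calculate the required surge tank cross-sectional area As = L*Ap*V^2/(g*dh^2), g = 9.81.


As = 4396 * 1.9 * 2.4^2 / (9.81 * 8.4^2) = 69.5034 m^2


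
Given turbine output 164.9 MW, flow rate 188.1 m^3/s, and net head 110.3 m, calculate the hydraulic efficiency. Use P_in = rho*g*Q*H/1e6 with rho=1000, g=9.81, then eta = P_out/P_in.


P_in = 1000 * 9.81 * 188.1 * 110.3 / 1e6 = 203.5323 MW
eta = 164.9 / 203.5323 = 0.8102


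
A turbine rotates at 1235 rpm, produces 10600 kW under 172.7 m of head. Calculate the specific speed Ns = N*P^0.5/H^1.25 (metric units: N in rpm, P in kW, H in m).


Ns = 1235 * 10600^0.5 / 172.7^1.25 = 203.0974


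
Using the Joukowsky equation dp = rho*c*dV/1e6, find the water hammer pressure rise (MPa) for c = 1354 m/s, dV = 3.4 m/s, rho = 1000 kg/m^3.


dp = 1000 * 1354 * 3.4 / 1e6 = 4.6036 MPa


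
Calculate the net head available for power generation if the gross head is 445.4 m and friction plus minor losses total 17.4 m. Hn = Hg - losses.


Hn = 445.4 - 17.4 = 428.0000 m


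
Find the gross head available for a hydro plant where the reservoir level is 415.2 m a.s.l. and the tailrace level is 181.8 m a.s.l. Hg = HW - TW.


Hg = 415.2 - 181.8 = 233.4000 m


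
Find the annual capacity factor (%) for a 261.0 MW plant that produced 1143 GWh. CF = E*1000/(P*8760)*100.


CF = 1143 * 1000 / (261.0 * 8760) * 100 = 49.9921 %


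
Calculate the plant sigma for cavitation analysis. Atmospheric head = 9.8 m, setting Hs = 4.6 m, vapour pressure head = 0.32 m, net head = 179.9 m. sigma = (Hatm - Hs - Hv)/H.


sigma = (9.8 - 4.6 - 0.32) / 179.9 = 0.0271


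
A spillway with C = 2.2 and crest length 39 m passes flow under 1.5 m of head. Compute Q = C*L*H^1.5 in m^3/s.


Q = 2.2 * 39 * 1.5^1.5 = 157.6247 m^3/s


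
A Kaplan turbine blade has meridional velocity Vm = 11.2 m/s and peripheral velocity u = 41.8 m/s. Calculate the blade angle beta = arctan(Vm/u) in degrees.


beta = arctan(11.2 / 41.8) = 14.9996 degrees


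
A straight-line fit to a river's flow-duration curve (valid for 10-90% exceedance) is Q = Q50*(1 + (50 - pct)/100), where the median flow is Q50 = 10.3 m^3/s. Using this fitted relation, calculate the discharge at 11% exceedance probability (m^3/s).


Q = 10.3 * (1 + (50 - 11)/100) = 14.3170 m^3/s


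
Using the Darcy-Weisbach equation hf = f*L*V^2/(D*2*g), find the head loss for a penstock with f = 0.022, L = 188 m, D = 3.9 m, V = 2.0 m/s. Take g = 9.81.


hf = 0.022 * 188 * 2.0^2 / (3.9 * 2 * 9.81) = 0.2162 m


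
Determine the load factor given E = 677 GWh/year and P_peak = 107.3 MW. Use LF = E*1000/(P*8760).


LF = 677 * 1000 / (107.3 * 8760) = 0.7203


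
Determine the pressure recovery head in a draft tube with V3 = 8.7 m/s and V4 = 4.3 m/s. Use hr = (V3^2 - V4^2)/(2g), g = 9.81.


hr = (8.7^2 - 4.3^2) / (2*9.81) = 2.9154 m


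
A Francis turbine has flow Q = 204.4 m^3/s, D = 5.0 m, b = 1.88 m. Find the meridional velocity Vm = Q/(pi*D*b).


Vm = 204.4 / (pi * 5.0 * 1.88) = 6.9215 m/s


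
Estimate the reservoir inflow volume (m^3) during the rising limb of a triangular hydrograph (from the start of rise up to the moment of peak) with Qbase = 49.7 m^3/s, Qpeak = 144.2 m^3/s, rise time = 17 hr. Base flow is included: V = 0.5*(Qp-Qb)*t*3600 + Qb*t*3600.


V = 0.5*(144.2 - 49.7)*17*3600 + 49.7*17*3600 = 5.9333e+06 m^3


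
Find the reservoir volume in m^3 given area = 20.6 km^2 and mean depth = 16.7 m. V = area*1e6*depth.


V = 20.6 * 1e6 * 16.7 = 3.4402e+08 m^3


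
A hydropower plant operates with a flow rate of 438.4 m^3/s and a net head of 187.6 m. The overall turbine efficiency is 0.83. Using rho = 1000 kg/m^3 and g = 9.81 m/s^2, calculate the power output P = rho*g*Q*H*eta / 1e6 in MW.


P = 1000 * 9.81 * 438.4 * 187.6 * 0.83 / 1e6 = 669.6540 MW


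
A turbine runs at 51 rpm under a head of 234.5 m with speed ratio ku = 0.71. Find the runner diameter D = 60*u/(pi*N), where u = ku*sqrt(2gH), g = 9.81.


u = 0.71 * sqrt(2*9.81*234.5) = 48.1592 m/s
D = 60 * 48.1592 / (pi * 51) = 18.0348 m


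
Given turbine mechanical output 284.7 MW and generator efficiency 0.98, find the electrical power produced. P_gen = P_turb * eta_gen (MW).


P_gen = 284.7 * 0.98 = 279.0060 MW


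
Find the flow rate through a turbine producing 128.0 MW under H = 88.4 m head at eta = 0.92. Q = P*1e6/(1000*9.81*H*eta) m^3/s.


Q = 128.0 * 1e6 / (1000 * 9.81 * 88.4 * 0.92) = 160.4356 m^3/s


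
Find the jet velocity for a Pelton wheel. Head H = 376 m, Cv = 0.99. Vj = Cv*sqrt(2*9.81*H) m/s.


Vj = 0.99 * sqrt(2*9.81*376) = 85.0313 m/s


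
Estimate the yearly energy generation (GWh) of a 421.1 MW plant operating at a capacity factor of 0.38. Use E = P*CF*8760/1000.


E = 421.1 * 0.38 * 8760 / 1000 = 1401.7577 GWh


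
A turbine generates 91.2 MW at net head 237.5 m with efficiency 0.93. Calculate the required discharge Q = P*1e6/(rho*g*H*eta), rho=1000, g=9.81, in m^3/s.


Q = 91.2 * 1e6 / (1000 * 9.81 * 237.5 * 0.93) = 42.0900 m^3/s


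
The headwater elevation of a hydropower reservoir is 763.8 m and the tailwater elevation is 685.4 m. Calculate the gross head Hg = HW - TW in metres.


Hg = 763.8 - 685.4 = 78.4000 m


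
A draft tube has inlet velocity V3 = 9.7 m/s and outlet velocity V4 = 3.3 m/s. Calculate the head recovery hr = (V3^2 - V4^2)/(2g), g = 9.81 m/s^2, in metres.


hr = (9.7^2 - 3.3^2) / (2*9.81) = 4.2406 m


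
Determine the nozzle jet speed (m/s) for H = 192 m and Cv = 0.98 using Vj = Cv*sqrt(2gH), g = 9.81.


Vj = 0.98 * sqrt(2*9.81*192) = 60.1487 m/s


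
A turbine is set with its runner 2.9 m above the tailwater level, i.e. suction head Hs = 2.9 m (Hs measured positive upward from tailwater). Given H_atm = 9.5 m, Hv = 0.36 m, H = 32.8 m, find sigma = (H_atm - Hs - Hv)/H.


sigma = (9.5 - 2.9 - 0.36) / 32.8 = 0.1902


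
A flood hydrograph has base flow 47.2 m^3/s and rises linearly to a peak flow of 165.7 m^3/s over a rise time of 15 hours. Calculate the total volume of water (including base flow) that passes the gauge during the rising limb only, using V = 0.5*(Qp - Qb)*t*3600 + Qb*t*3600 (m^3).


V = 0.5*(165.7 - 47.2)*15*3600 + 47.2*15*3600 = 5.7483e+06 m^3


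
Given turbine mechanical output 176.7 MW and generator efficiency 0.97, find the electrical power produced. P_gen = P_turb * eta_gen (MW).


P_gen = 176.7 * 0.97 = 171.3990 MW


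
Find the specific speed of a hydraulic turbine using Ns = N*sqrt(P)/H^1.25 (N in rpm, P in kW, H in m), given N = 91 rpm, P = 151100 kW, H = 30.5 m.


Ns = 91 * 151100^0.5 / 30.5^1.25 = 493.5133


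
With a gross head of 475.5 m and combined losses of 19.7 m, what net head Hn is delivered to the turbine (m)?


Hn = 475.5 - 19.7 = 455.8000 m


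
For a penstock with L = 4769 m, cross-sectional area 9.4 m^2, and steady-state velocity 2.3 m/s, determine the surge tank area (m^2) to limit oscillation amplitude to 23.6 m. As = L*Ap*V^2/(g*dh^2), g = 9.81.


As = 4769 * 9.4 * 2.3^2 / (9.81 * 23.6^2) = 43.4028 m^2


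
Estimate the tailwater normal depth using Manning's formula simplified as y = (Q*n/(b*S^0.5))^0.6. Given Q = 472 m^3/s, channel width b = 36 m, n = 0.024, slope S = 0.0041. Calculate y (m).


y = (472 * 0.024 / (36 * 0.0041^0.5))^0.6 = 2.5994 m


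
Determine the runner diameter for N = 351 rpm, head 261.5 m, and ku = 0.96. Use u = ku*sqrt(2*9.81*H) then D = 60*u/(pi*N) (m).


u = 0.96 * sqrt(2*9.81*261.5) = 68.7633 m/s
D = 60 * 68.7633 / (pi * 351) = 3.7415 m


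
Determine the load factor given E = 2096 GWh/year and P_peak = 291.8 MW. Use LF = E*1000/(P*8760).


LF = 2096 * 1000 / (291.8 * 8760) = 0.8200


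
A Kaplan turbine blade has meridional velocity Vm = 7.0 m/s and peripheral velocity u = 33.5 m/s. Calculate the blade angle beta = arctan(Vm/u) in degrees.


beta = arctan(7.0 / 33.5) = 11.8024 degrees


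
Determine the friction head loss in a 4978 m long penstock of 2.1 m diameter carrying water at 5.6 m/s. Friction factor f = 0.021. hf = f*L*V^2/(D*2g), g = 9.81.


hf = 0.021 * 4978 * 5.6^2 / (2.1 * 2 * 9.81) = 79.5668 m


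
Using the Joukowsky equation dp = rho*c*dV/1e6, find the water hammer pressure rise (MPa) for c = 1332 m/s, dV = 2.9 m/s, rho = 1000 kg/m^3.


dp = 1000 * 1332 * 2.9 / 1e6 = 3.8628 MPa


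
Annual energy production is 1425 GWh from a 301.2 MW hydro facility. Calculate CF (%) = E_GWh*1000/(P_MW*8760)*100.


CF = 1425 * 1000 / (301.2 * 8760) * 100 = 54.0077 %


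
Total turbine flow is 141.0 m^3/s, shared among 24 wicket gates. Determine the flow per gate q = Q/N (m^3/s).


q = 141.0 / 24 = 5.8750 m^3/s


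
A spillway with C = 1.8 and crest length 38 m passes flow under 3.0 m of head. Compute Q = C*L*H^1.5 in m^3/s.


Q = 1.8 * 38 * 3.0^1.5 = 355.4168 m^3/s


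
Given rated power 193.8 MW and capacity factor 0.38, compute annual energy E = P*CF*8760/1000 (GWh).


E = 193.8 * 0.38 * 8760 / 1000 = 645.1214 GWh


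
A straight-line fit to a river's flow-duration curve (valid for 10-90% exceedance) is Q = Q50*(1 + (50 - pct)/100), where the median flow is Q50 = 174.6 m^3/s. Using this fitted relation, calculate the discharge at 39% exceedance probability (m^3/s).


Q = 174.6 * (1 + (50 - 39)/100) = 193.8060 m^3/s


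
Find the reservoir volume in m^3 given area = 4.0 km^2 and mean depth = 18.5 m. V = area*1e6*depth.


V = 4.0 * 1e6 * 18.5 = 7.4000e+07 m^3


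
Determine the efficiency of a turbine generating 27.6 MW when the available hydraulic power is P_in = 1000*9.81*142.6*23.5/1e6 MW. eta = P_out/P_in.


P_in = 1000 * 9.81 * 142.6 * 23.5 / 1e6 = 32.8743 MW
eta = 27.6 / 32.8743 = 0.8396


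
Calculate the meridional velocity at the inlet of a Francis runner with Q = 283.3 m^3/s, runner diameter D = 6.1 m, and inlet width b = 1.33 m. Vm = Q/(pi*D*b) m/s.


Vm = 283.3 / (pi * 6.1 * 1.33) = 11.1151 m/s


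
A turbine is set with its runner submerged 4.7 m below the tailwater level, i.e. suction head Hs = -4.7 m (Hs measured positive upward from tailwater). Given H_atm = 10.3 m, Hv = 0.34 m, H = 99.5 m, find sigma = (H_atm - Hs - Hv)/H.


sigma = (10.3 - (-4.7) - 0.34) / 99.5 = 0.1473


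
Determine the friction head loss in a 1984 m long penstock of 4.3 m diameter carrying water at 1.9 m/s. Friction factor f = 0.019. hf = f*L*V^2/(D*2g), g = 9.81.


hf = 0.019 * 1984 * 1.9^2 / (4.3 * 2 * 9.81) = 1.6130 m


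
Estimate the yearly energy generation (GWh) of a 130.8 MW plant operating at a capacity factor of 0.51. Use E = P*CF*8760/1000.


E = 130.8 * 0.51 * 8760 / 1000 = 584.3621 GWh


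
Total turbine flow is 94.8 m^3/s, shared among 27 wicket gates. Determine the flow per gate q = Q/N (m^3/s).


q = 94.8 / 27 = 3.5111 m^3/s


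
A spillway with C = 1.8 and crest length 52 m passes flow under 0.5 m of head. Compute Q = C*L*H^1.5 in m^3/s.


Q = 1.8 * 52 * 0.5^1.5 = 33.0926 m^3/s


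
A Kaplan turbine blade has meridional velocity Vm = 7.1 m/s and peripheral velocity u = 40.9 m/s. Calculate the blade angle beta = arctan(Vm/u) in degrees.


beta = arctan(7.1 / 40.9) = 9.8481 degrees


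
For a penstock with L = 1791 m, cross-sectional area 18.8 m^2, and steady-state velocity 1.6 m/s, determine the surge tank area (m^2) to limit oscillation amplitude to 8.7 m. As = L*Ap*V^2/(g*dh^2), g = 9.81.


As = 1791 * 18.8 * 1.6^2 / (9.81 * 8.7^2) = 116.0876 m^2


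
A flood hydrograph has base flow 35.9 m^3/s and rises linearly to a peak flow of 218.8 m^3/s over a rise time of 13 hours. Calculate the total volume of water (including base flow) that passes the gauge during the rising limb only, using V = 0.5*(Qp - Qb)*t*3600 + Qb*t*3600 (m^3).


V = 0.5*(218.8 - 35.9)*13*3600 + 35.9*13*3600 = 5.9600e+06 m^3


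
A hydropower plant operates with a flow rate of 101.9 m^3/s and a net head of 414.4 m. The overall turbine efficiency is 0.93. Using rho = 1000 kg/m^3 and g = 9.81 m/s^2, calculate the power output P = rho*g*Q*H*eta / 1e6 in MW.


P = 1000 * 9.81 * 101.9 * 414.4 * 0.93 / 1e6 = 385.2529 MW


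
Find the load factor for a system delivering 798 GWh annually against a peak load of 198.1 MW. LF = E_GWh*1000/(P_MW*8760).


LF = 798 * 1000 / (198.1 * 8760) = 0.4598


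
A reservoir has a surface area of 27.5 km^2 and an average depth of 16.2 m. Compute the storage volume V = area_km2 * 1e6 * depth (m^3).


V = 27.5 * 1e6 * 16.2 = 4.4550e+08 m^3


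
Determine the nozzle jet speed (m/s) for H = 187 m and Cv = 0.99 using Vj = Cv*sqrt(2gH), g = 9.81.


Vj = 0.99 * sqrt(2*9.81*187) = 59.9661 m/s


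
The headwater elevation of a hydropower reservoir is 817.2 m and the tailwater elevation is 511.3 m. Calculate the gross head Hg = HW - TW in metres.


Hg = 817.2 - 511.3 = 305.9000 m


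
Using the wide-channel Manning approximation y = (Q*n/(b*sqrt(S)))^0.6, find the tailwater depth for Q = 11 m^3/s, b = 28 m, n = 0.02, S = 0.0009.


y = (11 * 0.02 / (28 * 0.0009^0.5))^0.6 = 0.4476 m


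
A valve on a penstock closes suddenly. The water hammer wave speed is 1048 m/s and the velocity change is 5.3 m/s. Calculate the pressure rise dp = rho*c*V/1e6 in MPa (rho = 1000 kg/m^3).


dp = 1000 * 1048 * 5.3 / 1e6 = 5.5544 MPa


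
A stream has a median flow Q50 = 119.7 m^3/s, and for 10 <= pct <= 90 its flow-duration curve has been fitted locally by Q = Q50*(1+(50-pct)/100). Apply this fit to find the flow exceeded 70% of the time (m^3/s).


Q = 119.7 * (1 + (50 - 70)/100) = 95.7600 m^3/s


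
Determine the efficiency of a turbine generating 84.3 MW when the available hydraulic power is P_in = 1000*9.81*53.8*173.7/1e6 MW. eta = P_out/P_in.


P_in = 1000 * 9.81 * 53.8 * 173.7 / 1e6 = 91.6750 MW
eta = 84.3 / 91.6750 = 0.9196


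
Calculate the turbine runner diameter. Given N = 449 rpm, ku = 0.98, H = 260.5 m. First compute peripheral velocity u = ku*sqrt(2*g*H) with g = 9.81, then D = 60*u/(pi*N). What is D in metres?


u = 0.98 * sqrt(2*9.81*260.5) = 70.0615 m/s
D = 60 * 70.0615 / (pi * 449) = 2.9801 m


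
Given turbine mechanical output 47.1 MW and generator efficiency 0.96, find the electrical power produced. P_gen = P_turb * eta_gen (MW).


P_gen = 47.1 * 0.96 = 45.2160 MW


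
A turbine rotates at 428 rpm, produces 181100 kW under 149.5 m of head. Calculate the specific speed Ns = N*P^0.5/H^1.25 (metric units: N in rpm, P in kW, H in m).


Ns = 428 * 181100^0.5 / 149.5^1.25 = 348.4187


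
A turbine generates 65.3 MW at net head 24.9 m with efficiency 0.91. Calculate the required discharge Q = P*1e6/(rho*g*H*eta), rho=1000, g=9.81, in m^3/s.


Q = 65.3 * 1e6 / (1000 * 9.81 * 24.9 * 0.91) = 293.7673 m^3/s


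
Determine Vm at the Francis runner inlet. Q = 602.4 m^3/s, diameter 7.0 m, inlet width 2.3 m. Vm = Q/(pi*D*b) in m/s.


Vm = 602.4 / (pi * 7.0 * 2.3) = 11.9099 m/s


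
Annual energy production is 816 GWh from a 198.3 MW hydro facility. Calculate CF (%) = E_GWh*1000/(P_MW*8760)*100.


CF = 816 * 1000 / (198.3 * 8760) * 100 = 46.9746 %


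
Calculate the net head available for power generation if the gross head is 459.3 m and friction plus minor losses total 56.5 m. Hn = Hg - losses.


Hn = 459.3 - 56.5 = 402.8000 m


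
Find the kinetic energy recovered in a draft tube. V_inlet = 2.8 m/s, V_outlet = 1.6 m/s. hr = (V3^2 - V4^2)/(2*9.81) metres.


hr = (2.8^2 - 1.6^2) / (2*9.81) = 0.2691 m


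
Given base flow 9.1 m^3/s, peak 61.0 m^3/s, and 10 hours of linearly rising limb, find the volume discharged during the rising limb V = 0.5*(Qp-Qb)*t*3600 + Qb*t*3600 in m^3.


V = 0.5*(61.0 - 9.1)*10*3600 + 9.1*10*3600 = 1.2618e+06 m^3


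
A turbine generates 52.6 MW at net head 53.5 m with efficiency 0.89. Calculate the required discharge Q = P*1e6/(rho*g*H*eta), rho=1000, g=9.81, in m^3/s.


Q = 52.6 * 1e6 / (1000 * 9.81 * 53.5 * 0.89) = 112.6090 m^3/s


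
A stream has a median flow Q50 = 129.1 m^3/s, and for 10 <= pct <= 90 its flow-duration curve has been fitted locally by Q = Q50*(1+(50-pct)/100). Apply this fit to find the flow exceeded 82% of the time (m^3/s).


Q = 129.1 * (1 + (50 - 82)/100) = 87.7880 m^3/s


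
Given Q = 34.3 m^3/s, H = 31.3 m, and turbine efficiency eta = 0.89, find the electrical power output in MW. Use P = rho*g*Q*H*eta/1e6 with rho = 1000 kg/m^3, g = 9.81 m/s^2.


P = 1000 * 9.81 * 34.3 * 31.3 * 0.89 / 1e6 = 9.3734 MW


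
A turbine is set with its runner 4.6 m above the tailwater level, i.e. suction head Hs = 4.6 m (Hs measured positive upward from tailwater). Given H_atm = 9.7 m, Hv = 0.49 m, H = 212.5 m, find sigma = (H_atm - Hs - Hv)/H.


sigma = (9.7 - 4.6 - 0.49) / 212.5 = 0.0217


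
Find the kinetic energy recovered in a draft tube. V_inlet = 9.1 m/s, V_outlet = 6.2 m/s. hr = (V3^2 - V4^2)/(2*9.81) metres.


hr = (9.1^2 - 6.2^2) / (2*9.81) = 2.2615 m


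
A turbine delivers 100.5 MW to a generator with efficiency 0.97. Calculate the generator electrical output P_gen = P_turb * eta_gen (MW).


P_gen = 100.5 * 0.97 = 97.4850 MW


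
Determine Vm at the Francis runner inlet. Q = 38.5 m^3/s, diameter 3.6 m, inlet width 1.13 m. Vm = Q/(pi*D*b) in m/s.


Vm = 38.5 / (pi * 3.6 * 1.13) = 3.0125 m/s


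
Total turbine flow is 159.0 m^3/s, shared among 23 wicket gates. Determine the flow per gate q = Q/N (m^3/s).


q = 159.0 / 23 = 6.9130 m^3/s


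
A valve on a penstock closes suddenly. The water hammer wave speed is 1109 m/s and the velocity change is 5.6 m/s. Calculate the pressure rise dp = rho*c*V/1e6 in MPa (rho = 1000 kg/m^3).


dp = 1000 * 1109 * 5.6 / 1e6 = 6.2104 MPa


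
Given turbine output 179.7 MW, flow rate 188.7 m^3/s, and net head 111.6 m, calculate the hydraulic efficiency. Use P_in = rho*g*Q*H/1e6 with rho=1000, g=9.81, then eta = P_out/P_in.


P_in = 1000 * 9.81 * 188.7 * 111.6 / 1e6 = 206.5880 MW
eta = 179.7 / 206.5880 = 0.8698


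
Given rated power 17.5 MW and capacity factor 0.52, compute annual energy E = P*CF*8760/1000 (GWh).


E = 17.5 * 0.52 * 8760 / 1000 = 79.7160 GWh


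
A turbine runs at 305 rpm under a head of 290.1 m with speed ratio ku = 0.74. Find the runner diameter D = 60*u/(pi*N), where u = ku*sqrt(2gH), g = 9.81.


u = 0.74 * sqrt(2*9.81*290.1) = 55.8284 m/s
D = 60 * 55.8284 / (pi * 305) = 3.4959 m


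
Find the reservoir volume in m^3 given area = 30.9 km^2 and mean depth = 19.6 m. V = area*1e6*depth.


V = 30.9 * 1e6 * 19.6 = 6.0564e+08 m^3


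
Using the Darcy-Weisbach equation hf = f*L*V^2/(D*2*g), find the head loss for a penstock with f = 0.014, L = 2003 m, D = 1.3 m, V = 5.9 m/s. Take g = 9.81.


hf = 0.014 * 2003 * 5.9^2 / (1.3 * 2 * 9.81) = 38.2711 m


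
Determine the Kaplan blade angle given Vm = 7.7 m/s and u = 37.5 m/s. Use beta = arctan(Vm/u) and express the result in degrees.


beta = arctan(7.7 / 37.5) = 11.6035 degrees


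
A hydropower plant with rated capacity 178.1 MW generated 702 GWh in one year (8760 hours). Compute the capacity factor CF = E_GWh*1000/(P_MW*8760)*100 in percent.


CF = 702 * 1000 / (178.1 * 8760) * 100 = 44.9955 %


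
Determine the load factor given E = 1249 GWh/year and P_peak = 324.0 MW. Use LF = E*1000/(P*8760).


LF = 1249 * 1000 / (324.0 * 8760) = 0.4401


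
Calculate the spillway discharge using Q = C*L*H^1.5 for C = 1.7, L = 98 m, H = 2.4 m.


Q = 1.7 * 98 * 2.4^1.5 = 619.4295 m^3/s


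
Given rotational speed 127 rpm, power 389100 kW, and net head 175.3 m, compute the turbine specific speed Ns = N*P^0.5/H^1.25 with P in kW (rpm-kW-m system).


Ns = 127 * 389100^0.5 / 175.3^1.25 = 124.1958


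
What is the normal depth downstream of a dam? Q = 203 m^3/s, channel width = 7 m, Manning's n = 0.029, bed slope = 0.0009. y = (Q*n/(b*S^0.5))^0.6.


y = (203 * 0.029 / (7 * 0.0009^0.5))^0.6 = 7.3893 m


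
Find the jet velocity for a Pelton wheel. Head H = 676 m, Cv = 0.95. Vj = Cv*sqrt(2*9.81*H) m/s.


Vj = 0.95 * sqrt(2*9.81*676) = 109.4073 m/s


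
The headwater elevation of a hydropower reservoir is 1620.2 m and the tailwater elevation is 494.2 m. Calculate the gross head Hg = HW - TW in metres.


Hg = 1620.2 - 494.2 = 1126.0000 m


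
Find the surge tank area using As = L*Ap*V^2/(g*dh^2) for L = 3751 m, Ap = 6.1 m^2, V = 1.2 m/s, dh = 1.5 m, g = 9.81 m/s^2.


As = 3751 * 6.1 * 1.2^2 / (9.81 * 1.5^2) = 1492.7527 m^2


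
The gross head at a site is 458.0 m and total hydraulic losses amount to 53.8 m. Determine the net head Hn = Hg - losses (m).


Hn = 458.0 - 53.8 = 404.2000 m


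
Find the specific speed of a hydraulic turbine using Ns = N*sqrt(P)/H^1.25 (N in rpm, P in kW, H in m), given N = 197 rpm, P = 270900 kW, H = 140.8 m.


Ns = 197 * 270900^0.5 / 140.8^1.25 = 211.4060


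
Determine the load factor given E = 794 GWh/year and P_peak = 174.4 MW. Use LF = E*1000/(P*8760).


LF = 794 * 1000 / (174.4 * 8760) = 0.5197


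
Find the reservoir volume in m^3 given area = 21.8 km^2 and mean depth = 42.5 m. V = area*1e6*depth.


V = 21.8 * 1e6 * 42.5 = 9.2650e+08 m^3


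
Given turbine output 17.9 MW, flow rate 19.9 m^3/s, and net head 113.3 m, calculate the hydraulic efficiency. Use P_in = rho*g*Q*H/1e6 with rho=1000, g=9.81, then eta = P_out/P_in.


P_in = 1000 * 9.81 * 19.9 * 113.3 / 1e6 = 22.1183 MW
eta = 17.9 / 22.1183 = 0.8093


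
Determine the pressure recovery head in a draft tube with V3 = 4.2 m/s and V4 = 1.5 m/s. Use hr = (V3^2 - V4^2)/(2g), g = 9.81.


hr = (4.2^2 - 1.5^2) / (2*9.81) = 0.7844 m


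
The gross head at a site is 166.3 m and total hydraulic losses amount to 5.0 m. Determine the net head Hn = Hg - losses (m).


Hn = 166.3 - 5.0 = 161.3000 m


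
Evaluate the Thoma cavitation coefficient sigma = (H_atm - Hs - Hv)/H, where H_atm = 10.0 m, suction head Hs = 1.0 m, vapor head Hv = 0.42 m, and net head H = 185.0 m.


sigma = (10.0 - 1.0 - 0.42) / 185.0 = 0.0464


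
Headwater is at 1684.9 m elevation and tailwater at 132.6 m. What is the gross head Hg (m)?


Hg = 1684.9 - 132.6 = 1552.3000 m


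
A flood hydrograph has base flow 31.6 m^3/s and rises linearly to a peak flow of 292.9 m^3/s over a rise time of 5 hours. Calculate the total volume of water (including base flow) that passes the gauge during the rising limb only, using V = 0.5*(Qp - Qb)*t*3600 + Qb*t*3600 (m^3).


V = 0.5*(292.9 - 31.6)*5*3600 + 31.6*5*3600 = 2.9205e+06 m^3


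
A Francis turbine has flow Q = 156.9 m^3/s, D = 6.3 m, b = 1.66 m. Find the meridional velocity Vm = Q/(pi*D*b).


Vm = 156.9 / (pi * 6.3 * 1.66) = 4.7756 m/s


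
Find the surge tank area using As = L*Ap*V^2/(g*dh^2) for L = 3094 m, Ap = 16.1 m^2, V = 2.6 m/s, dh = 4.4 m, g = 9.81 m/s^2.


As = 3094 * 16.1 * 2.6^2 / (9.81 * 4.4^2) = 1773.0399 m^2


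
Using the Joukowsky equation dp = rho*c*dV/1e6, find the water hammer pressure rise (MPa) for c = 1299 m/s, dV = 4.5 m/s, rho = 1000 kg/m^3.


dp = 1000 * 1299 * 4.5 / 1e6 = 5.8455 MPa


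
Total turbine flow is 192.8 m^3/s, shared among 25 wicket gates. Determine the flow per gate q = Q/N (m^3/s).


q = 192.8 / 25 = 7.7120 m^3/s


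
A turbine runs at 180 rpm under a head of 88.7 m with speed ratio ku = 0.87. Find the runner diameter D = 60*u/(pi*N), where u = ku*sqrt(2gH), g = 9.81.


u = 0.87 * sqrt(2*9.81*88.7) = 36.2936 m/s
D = 60 * 36.2936 / (pi * 180) = 3.8509 m


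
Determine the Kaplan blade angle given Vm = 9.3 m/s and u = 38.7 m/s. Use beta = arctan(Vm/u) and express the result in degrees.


beta = arctan(9.3 / 38.7) = 13.5125 degrees


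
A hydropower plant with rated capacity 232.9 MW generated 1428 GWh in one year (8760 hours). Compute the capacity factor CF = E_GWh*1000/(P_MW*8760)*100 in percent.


CF = 1428 * 1000 / (232.9 * 8760) * 100 = 69.9930 %


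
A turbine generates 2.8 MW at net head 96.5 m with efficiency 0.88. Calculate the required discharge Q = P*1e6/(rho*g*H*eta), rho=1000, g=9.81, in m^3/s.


Q = 2.8 * 1e6 / (1000 * 9.81 * 96.5 * 0.88) = 3.3611 m^3/s


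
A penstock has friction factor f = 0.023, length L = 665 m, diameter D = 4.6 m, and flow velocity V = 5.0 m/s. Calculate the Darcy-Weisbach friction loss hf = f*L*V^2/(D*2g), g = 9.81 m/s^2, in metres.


hf = 0.023 * 665 * 5.0^2 / (4.6 * 2 * 9.81) = 4.2367 m


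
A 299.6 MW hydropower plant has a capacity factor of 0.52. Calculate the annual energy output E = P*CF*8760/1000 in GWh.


E = 299.6 * 0.52 * 8760 / 1000 = 1364.7379 GWh


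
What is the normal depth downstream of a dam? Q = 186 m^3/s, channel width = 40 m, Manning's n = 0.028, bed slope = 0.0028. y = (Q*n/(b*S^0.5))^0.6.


y = (186 * 0.028 / (40 * 0.0028^0.5))^0.6 = 1.7164 m


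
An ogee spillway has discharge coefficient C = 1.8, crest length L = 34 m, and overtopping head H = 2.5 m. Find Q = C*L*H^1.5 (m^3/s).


Q = 1.8 * 34 * 2.5^1.5 = 241.9142 m^3/s


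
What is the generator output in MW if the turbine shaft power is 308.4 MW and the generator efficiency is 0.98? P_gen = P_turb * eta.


P_gen = 308.4 * 0.98 = 302.2320 MW


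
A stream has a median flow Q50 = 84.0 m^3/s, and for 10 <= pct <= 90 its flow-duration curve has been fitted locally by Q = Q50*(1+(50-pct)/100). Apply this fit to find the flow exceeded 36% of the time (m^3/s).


Q = 84.0 * (1 + (50 - 36)/100) = 95.7600 m^3/s


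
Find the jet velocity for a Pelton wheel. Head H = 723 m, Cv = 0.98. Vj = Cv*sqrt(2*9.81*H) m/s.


Vj = 0.98 * sqrt(2*9.81*723) = 116.7199 m/s


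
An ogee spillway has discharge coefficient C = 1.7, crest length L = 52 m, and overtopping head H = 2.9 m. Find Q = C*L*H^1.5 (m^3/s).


Q = 1.7 * 52 * 2.9^1.5 = 436.5653 m^3/s


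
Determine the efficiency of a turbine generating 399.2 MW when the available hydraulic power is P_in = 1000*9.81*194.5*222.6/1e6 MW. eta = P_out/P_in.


P_in = 1000 * 9.81 * 194.5 * 222.6 / 1e6 = 424.7308 MW
eta = 399.2 / 424.7308 = 0.9399


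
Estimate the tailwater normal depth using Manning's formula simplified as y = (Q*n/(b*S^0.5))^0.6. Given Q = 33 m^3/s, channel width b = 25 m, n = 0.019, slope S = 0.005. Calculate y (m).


y = (33 * 0.019 / (25 * 0.005^0.5))^0.6 = 0.5369 m


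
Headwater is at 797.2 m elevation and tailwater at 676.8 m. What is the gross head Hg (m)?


Hg = 797.2 - 676.8 = 120.4000 m


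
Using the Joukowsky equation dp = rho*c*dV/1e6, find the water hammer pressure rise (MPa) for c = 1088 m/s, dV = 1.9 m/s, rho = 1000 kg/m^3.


dp = 1000 * 1088 * 1.9 / 1e6 = 2.0672 MPa


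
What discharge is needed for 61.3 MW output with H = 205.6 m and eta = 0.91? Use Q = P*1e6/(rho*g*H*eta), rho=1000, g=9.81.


Q = 61.3 * 1e6 / (1000 * 9.81 * 205.6 * 0.91) = 33.3985 m^3/s


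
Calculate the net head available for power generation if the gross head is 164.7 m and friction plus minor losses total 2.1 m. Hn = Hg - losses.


Hn = 164.7 - 2.1 = 162.6000 m


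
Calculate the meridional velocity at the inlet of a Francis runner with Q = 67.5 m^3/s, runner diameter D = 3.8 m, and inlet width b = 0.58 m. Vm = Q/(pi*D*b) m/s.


Vm = 67.5 / (pi * 3.8 * 0.58) = 9.7486 m/s


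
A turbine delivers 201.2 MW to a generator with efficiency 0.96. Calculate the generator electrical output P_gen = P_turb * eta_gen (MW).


P_gen = 201.2 * 0.96 = 193.1520 MW


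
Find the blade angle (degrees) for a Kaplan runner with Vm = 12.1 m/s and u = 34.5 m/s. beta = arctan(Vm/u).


beta = arctan(12.1 / 34.5) = 19.3270 degrees


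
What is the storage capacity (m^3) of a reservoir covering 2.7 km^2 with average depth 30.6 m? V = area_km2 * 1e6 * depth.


V = 2.7 * 1e6 * 30.6 = 8.2620e+07 m^3


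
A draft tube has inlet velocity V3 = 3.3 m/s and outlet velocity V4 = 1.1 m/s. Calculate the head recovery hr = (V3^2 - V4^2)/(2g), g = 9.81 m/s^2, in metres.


hr = (3.3^2 - 1.1^2) / (2*9.81) = 0.4934 m


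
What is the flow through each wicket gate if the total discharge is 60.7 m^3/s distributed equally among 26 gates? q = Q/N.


q = 60.7 / 26 = 2.3346 m^3/s


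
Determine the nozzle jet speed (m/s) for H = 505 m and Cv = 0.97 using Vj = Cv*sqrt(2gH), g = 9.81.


Vj = 0.97 * sqrt(2*9.81*505) = 96.5533 m/s


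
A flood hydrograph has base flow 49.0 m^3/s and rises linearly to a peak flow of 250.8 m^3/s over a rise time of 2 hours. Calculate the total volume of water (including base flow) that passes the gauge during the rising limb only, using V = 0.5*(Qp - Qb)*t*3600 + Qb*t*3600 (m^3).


V = 0.5*(250.8 - 49.0)*2*3600 + 49.0*2*3600 = 1.0793e+06 m^3


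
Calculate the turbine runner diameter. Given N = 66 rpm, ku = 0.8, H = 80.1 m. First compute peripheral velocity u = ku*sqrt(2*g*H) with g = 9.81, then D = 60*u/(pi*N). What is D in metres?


u = 0.8 * sqrt(2*9.81*80.1) = 31.7143 m/s
D = 60 * 31.7143 / (pi * 66) = 9.1773 m


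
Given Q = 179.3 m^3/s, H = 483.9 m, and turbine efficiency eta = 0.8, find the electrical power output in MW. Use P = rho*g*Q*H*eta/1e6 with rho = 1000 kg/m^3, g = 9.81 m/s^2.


P = 1000 * 9.81 * 179.3 * 483.9 * 0.8 / 1e6 = 680.9181 MW


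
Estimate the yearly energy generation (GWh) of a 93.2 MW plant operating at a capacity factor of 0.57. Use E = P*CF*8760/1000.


E = 93.2 * 0.57 * 8760 / 1000 = 465.3662 GWh


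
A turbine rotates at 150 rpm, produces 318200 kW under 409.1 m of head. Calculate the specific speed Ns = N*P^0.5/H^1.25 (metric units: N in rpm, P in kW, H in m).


Ns = 150 * 318200^0.5 / 409.1^1.25 = 45.9891


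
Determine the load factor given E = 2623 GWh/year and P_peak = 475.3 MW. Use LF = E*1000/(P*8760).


LF = 2623 * 1000 / (475.3 * 8760) = 0.6300


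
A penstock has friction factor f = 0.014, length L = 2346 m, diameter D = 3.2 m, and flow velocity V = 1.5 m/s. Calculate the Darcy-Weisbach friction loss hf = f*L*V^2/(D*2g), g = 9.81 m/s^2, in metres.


hf = 0.014 * 2346 * 1.5^2 / (3.2 * 2 * 9.81) = 1.1770 m


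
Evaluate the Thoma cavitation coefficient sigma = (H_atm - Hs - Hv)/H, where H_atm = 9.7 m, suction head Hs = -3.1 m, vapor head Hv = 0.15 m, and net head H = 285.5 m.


sigma = (9.7 - (-3.1) - 0.15) / 285.5 = 0.0443


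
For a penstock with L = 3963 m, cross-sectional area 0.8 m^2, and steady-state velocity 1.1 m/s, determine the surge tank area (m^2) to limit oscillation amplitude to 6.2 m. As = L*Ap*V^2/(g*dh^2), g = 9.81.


As = 3963 * 0.8 * 1.1^2 / (9.81 * 6.2^2) = 10.1730 m^2


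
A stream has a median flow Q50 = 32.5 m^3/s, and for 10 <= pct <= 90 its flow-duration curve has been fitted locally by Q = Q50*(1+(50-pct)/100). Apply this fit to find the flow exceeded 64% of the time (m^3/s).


Q = 32.5 * (1 + (50 - 64)/100) = 27.9500 m^3/s


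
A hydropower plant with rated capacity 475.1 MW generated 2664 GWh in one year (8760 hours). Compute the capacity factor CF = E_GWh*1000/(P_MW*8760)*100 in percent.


CF = 2664 * 1000 / (475.1 * 8760) * 100 = 64.0096 %


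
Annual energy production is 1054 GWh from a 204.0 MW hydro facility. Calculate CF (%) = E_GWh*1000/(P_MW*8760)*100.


CF = 1054 * 1000 / (204.0 * 8760) * 100 = 58.9802 %


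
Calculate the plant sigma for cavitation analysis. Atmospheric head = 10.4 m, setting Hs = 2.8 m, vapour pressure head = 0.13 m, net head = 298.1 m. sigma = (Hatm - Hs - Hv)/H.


sigma = (10.4 - 2.8 - 0.13) / 298.1 = 0.0251


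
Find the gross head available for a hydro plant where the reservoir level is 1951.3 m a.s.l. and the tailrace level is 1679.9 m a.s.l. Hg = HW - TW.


Hg = 1951.3 - 1679.9 = 271.4000 m


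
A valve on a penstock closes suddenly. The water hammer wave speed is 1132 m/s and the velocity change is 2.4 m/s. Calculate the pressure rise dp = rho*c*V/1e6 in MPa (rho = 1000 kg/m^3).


dp = 1000 * 1132 * 2.4 / 1e6 = 2.7168 MPa


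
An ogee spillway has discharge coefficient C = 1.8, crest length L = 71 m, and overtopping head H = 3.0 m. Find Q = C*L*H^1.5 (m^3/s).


Q = 1.8 * 71 * 3.0^1.5 = 664.0683 m^3/s


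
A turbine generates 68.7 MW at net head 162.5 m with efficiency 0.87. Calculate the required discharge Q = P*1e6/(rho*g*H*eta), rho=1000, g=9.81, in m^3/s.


Q = 68.7 * 1e6 / (1000 * 9.81 * 162.5 * 0.87) = 49.5353 m^3/s


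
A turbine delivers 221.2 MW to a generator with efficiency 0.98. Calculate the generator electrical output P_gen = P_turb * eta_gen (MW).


P_gen = 221.2 * 0.98 = 216.7760 MW


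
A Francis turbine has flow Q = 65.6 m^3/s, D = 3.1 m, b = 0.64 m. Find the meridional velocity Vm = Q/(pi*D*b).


Vm = 65.6 / (pi * 3.1 * 0.64) = 10.5248 m/s


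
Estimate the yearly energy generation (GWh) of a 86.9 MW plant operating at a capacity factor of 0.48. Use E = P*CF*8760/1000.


E = 86.9 * 0.48 * 8760 / 1000 = 365.3971 GWh


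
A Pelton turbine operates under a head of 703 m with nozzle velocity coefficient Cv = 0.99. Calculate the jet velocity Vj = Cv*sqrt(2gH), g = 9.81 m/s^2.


Vj = 0.99 * sqrt(2*9.81*703) = 116.2686 m/s


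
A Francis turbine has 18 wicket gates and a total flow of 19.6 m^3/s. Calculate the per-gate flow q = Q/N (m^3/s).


q = 19.6 / 18 = 1.0889 m^3/s


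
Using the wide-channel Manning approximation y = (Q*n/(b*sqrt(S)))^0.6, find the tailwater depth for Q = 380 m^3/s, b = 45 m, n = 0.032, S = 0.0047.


y = (380 * 0.032 / (45 * 0.0047^0.5))^0.6 = 2.2772 m


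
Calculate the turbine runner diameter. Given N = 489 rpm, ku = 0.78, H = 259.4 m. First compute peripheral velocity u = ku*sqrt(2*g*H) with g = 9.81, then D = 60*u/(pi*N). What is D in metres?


u = 0.78 * sqrt(2*9.81*259.4) = 55.6454 m/s
D = 60 * 55.6454 / (pi * 489) = 2.1733 m


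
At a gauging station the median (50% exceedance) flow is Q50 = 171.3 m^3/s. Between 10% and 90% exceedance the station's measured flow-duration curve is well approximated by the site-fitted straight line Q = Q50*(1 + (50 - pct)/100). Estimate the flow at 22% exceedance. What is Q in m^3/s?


Q = 171.3 * (1 + (50 - 22)/100) = 219.2640 m^3/s


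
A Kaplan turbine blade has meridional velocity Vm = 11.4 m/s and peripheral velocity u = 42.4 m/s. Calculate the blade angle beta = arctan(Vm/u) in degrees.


beta = arctan(11.4 / 42.4) = 15.0491 degrees


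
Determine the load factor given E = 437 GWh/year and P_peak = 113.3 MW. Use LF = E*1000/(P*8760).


LF = 437 * 1000 / (113.3 * 8760) = 0.4403


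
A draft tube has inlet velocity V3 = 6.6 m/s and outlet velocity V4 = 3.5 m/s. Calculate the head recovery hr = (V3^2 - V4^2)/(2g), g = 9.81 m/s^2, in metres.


hr = (6.6^2 - 3.5^2) / (2*9.81) = 1.5958 m


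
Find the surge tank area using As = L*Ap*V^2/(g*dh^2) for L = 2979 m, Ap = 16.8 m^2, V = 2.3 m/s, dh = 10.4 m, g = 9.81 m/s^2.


As = 2979 * 16.8 * 2.3^2 / (9.81 * 10.4^2) = 249.5168 m^2


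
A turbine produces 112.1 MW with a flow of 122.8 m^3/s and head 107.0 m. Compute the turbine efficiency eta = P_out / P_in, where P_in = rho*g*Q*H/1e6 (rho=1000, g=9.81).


P_in = 1000 * 9.81 * 122.8 * 107.0 / 1e6 = 128.8995 MW
eta = 112.1 / 128.8995 = 0.8697


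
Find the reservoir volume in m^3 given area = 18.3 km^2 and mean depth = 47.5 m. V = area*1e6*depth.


V = 18.3 * 1e6 * 47.5 = 8.6925e+08 m^3


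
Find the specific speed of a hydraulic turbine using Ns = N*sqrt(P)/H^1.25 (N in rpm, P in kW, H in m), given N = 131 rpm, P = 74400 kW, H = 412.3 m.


Ns = 131 * 74400^0.5 / 412.3^1.25 = 19.2327


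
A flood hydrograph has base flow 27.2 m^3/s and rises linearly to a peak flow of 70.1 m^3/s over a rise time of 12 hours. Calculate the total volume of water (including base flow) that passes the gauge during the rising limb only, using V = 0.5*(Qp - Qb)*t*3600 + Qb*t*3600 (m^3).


V = 0.5*(70.1 - 27.2)*12*3600 + 27.2*12*3600 = 2.1017e+06 m^3


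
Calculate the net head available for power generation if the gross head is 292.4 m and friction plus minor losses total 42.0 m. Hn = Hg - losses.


Hn = 292.4 - 42.0 = 250.4000 m


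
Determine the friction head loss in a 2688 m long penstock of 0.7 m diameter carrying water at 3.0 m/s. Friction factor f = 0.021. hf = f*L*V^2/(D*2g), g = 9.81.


hf = 0.021 * 2688 * 3.0^2 / (0.7 * 2 * 9.81) = 36.9908 m


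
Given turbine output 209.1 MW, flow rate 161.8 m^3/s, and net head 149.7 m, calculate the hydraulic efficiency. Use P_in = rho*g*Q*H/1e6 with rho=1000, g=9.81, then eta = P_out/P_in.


P_in = 1000 * 9.81 * 161.8 * 149.7 / 1e6 = 237.6125 MW
eta = 209.1 / 237.6125 = 0.8800


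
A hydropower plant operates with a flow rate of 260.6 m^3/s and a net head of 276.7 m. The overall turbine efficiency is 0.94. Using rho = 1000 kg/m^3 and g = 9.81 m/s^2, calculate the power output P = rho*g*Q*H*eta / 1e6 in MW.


P = 1000 * 9.81 * 260.6 * 276.7 * 0.94 / 1e6 = 664.9369 MW


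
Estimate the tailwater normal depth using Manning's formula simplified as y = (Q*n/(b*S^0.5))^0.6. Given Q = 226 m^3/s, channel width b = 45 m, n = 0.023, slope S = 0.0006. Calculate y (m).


y = (226 * 0.023 / (45 * 0.0006^0.5))^0.6 = 2.5359 m


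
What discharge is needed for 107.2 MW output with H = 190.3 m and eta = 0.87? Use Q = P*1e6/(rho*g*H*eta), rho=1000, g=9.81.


Q = 107.2 * 1e6 / (1000 * 9.81 * 190.3 * 0.87) = 66.0036 m^3/s


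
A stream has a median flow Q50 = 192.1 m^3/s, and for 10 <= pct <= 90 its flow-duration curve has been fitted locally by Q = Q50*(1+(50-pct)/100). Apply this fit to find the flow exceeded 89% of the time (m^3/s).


Q = 192.1 * (1 + (50 - 89)/100) = 117.1810 m^3/s


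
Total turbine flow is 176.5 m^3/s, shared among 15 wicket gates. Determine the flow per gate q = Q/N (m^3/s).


q = 176.5 / 15 = 11.7667 m^3/s


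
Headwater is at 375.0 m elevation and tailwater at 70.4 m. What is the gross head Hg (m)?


Hg = 375.0 - 70.4 = 304.6000 m


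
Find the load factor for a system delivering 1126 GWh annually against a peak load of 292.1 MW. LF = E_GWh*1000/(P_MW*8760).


LF = 1126 * 1000 / (292.1 * 8760) = 0.4401


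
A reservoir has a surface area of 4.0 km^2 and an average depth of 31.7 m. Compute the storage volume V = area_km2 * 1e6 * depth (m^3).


V = 4.0 * 1e6 * 31.7 = 1.2680e+08 m^3


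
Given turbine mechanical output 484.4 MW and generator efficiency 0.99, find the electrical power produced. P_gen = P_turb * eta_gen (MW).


P_gen = 484.4 * 0.99 = 479.5560 MW
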